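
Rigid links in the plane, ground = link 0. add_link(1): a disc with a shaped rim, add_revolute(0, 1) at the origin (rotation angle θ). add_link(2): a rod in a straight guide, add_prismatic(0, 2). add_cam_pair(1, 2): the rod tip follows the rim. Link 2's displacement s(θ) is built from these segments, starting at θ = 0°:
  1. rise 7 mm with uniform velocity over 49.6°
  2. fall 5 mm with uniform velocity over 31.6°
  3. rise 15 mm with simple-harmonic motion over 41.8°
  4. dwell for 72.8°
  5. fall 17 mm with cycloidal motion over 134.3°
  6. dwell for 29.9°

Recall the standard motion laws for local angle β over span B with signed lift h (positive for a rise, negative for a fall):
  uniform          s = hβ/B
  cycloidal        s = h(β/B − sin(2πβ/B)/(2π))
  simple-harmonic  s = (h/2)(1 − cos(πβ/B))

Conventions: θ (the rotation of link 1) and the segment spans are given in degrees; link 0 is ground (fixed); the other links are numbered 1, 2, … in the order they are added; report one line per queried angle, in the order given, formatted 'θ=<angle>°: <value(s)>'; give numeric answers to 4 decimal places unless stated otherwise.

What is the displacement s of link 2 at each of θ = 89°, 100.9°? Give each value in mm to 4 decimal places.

segment 1 (0° to 49.6°, uniform, h = 7) is passed completely: s = 0.0000 + (7) = 7.0000
segment 2 (49.6° to 81.2°, uniform, h = -5) is passed completely: s = 7.0000 + (-5) = 2.0000
θ = 89° falls in segment 3 (81.2° to 123°, simple-harmonic, h = 15): β = 89 − 81.2 = 7.8°, B = 41.8°; Δs = 15/2·(1 − cos(π·0.1866)) = 1.2523; s = 2.0000 + 1.2523 = 3.2523
θ = 100.9° falls in segment 3 (81.2° to 123°, simple-harmonic, h = 15): β = 100.9 − 81.2 = 19.7°, B = 41.8°; Δs = 15/2·(1 − cos(π·0.4713)) = 6.8245; s = 2.0000 + 6.8245 = 8.8245

θ=89°: 3.2523
θ=100.9°: 8.8245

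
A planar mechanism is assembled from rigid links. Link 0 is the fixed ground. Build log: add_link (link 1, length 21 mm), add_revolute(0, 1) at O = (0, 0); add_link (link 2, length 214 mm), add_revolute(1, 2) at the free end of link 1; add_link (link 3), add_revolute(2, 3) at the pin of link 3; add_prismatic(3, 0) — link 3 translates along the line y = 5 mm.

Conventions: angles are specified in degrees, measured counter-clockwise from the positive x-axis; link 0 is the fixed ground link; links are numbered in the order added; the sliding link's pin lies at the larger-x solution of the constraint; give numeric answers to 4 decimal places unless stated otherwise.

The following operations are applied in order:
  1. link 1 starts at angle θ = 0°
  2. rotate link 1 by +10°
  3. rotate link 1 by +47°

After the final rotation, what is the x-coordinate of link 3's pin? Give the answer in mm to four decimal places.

geometry: r = 21 mm, L = 214 mm, e = 5 mm; θ starts at 0°
rotate link 1 by +10°: θ ← 0° +10° = 10°
rotate link 1 by +47°: θ ← 10° +47° = 57°
crank pin P = (r cos θ, r sin θ) = (11.437420, 17.612082)
h = r sin θ − e = 17.612082 − 5 = 12.612082
x = r cos θ + √(L² − h²) = 11.437420 + 213.628030 = 225.065450

225.0655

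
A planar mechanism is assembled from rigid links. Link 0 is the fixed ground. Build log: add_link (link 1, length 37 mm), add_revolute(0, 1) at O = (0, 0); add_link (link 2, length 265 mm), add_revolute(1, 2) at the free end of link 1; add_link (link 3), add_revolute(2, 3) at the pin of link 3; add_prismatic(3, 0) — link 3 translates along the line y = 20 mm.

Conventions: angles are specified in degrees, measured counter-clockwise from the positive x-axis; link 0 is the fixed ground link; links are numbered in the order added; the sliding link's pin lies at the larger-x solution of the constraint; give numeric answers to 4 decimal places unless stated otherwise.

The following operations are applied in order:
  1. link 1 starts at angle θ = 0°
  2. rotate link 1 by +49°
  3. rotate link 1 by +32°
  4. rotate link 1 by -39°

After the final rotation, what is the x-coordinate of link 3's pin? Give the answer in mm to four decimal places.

geometry: r = 37 mm, L = 265 mm, e = 20 mm; θ starts at 0°
rotate link 1 by +49°: θ ← 0° +49° = 49°
rotate link 1 by +32°: θ ← 49° +32° = 81°
rotate link 1 by -39°: θ ← 81° -39° = 42°
crank pin P = (r cos θ, r sin θ) = (27.496359, 24.757832)
h = r sin θ − e = 24.757832 − 20 = 4.757832
x = r cos θ + √(L² − h²) = 27.496359 + 264.957285 = 292.453644

292.4536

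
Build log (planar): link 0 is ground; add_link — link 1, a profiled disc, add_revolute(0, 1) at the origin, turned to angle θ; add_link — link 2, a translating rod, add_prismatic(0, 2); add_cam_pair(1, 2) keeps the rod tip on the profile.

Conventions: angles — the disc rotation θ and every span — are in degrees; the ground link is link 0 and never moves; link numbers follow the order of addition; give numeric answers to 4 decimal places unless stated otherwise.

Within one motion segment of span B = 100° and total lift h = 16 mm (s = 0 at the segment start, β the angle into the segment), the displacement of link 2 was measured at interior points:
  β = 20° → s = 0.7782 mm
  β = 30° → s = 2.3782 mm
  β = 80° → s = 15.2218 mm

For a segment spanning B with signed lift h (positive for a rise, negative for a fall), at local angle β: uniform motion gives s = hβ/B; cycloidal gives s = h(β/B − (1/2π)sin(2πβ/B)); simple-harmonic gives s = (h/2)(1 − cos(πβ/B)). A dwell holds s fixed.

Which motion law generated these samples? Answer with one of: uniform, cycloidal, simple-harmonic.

candidates at β/B = r: uniform s = h·r (linear in β); cycloidal s = h·(r − sin(2πr)/(2π)); simple-harmonic s = (h/2)(1 − cos(πr))
β=20°: printed 0.7782 | uniform 3.2000, cycloidal 0.7782, simple-harmonic 1.5279
β=30°: printed 2.3782 | uniform 4.8000, cycloidal 2.3782, simple-harmonic 3.2977
β=80°: printed 15.2218 | uniform 12.8000, cycloidal 15.2218, simple-harmonic 14.4721
only one law matches every sample → cycloidal

cycloidal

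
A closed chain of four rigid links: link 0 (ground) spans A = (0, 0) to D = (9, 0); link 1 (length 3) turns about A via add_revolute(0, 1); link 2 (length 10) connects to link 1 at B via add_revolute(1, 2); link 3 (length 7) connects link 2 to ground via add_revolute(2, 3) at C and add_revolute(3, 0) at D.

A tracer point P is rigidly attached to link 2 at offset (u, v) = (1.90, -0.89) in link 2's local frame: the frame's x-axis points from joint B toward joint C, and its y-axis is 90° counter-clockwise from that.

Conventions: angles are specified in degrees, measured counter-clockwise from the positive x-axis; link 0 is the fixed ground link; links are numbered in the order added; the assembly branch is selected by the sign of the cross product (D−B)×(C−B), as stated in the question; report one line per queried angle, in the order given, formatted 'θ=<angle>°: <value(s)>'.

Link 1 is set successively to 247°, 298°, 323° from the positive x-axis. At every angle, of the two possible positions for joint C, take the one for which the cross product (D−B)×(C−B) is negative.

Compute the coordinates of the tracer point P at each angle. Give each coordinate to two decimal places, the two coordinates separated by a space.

A=(0,0), D=(9.00,0)
θ=247°: B = A + 3.00·(cos247°, sin247°) = (-1.1722, -2.7615)
θ=247°: |BD| = 10.5404
θ=247°: circle(B,10.00) ∩ circle(D,7.00): a=7.6895, h=6.3931
θ=247°:   candidates: C₊=(4.5737,5.4229) cross=67.386; C₋=(7.9236,-6.9167) cross=-67.386
θ=247°:   branch - wants cross < 0 → take C=(7.9236,-6.9167) (cross=-67.386)
θ=247°: ex = (C−B)/|BC| = (0.9096,-0.4155); ey = (0.4155,0.9096)
θ=247°: P = B + 1.90·ex + -0.89·ey = (0.1862,-4.3605)
θ=298°: B = A + 3.00·(cos298°, sin298°) = (1.4084, -2.6488)
θ=298°: |BD| = 8.0404
θ=298°: circle(B,10.00) ∩ circle(D,7.00): a=7.1917, h=6.9484
θ=298°:   candidates: C₊=(5.9096,6.2809) cross=55.868; C₋=(10.4877,-6.8401) cross=-55.868
θ=298°:   branch - wants cross < 0 → take C=(10.4877,-6.8401) (cross=-55.868)
θ=298°: ex = (C−B)/|BC| = (0.9079,-0.4191); ey = (0.4191,0.9079)
θ=298°: P = B + 1.90·ex + -0.89·ey = (2.7605,-4.2532)
θ=323°: B = A + 3.00·(cos323°, sin323°) = (2.3959, -1.8054)
θ=323°: |BD| = 6.8464
θ=323°: circle(B,10.00) ∩ circle(D,7.00): a=7.1478, h=6.9935
θ=323°:   candidates: C₊=(7.4465,6.8254) cross=47.881; C₋=(11.1349,-6.6665) cross=-47.881
θ=323°:   branch - wants cross < 0 → take C=(11.1349,-6.6665) (cross=-47.881)
θ=323°: ex = (C−B)/|BC| = (0.8739,-0.4861); ey = (0.4861,0.8739)
θ=323°: P = B + 1.90·ex + -0.89·ey = (3.6237,-3.5068)

θ=247°: 0.19 -4.36
θ=298°: 2.76 -4.25
θ=323°: 3.62 -3.51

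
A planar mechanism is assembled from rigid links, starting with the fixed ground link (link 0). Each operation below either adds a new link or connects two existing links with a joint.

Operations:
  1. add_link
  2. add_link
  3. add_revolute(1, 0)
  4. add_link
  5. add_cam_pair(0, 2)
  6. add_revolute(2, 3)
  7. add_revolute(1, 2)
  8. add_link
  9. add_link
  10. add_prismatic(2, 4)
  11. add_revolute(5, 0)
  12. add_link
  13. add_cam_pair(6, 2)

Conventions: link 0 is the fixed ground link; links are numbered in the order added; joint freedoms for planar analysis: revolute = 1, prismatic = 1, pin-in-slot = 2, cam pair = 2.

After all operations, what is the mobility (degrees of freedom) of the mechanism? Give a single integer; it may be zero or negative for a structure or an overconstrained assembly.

link 0 = ground. State L|J1|J2 = 1|0|0
+link1  2|0|0
+link2  3|0|0
R(1,0) f=1→J1  3|1|0
+link3  4|1|0
C(0,2) f=2→J2  4|1|1
R(2,3) f=1→J1  4|2|1
R(1,2) f=1→J1  4|3|1
+link4  5|3|1
+link5  6|3|1
P(2,4) f=1→J1  6|4|1
R(5,0) f=1→J1  6|5|1
+link6  7|5|1
C(6,2) f=2→J2  7|5|2
M = 3(7−1)−2·5−2 = 18−10−2 = 6

M = 6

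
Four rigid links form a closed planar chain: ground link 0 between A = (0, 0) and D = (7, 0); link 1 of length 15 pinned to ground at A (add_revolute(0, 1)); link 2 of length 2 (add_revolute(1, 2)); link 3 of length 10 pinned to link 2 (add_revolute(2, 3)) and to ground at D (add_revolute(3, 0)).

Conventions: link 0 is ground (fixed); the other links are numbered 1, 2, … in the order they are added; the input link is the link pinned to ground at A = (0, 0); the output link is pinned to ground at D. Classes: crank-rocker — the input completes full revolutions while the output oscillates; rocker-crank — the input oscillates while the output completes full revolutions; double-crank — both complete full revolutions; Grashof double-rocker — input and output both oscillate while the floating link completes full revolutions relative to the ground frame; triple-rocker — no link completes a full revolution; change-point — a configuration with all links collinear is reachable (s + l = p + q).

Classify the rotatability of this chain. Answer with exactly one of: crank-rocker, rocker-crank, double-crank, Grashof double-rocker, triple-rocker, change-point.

lengths: ground=7, input=15, coupler=2, output=10
sorted: s=2 (shortest), l=15 (longest), p+q=17
s + l = 17 vs p + q = 17
s + l = p + q → change-point (collinear configuration reachable)

change-point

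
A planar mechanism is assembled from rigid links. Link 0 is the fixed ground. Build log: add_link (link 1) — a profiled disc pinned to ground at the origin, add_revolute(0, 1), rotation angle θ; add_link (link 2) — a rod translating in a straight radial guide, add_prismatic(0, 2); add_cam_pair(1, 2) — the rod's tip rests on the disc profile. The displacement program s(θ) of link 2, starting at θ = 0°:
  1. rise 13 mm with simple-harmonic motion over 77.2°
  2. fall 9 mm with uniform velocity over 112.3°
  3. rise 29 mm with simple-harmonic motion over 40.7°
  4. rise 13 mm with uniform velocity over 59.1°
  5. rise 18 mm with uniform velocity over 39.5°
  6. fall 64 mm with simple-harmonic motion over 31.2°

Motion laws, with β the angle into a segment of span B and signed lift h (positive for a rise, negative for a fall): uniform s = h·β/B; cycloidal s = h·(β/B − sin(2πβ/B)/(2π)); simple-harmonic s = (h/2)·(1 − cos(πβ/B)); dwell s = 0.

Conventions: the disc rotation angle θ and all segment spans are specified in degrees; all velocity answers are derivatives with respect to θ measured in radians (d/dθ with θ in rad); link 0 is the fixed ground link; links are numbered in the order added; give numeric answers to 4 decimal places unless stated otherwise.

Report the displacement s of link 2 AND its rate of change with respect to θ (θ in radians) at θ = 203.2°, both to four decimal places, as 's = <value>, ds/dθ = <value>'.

seg 1 [0°–77.2°] simple-harmonic, h=13: full span → s += 13 → s = 13.0000
seg 2 [77.2°–189.5°] uniform, h=-9: full span → s += -9 → s = 4.0000
seg 3 [189.5°–230.2°] simple-harmonic, h=29: θ=203.2° here. β=13.7, B=40.7. 29/2·(1 − cos(π·0.3366)) = 7.3796 → s = 11.3796
velocity in seg [189.5°–230.2°] (simple-harmonic), θ in radians: β = 13.7° = 0.2391 rad, B = 40.7° = 0.7103 rad; ds/dθ = (πh/(2B)) sin(πβ/B) = (π·29/(2·0.7103)) sin(π·0.3366) = 55.863323 mm/rad

s = 11.3796, ds/dθ = 55.8633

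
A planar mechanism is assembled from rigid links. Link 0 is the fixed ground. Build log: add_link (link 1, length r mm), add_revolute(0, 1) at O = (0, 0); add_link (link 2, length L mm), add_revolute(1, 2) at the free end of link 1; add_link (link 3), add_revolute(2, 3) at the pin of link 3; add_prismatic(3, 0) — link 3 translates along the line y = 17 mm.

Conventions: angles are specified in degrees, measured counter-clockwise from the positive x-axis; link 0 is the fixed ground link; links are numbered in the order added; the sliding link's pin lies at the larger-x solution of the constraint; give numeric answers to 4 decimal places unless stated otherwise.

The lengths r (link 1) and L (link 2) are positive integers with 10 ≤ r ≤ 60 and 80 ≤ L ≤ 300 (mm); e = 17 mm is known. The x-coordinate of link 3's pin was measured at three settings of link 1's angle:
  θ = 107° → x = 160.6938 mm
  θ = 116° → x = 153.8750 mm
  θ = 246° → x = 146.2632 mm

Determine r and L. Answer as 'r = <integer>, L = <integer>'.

constraint per measurement: (x − r cos θ)² + (r sin θ − e)² = L²
subtracting the θ₁ and θ₂ equations cancels the r² and L² terms:
r = (x₁² − x₂²) / (2[(x₁cos θ₁ + e sin θ₁) − (x₂cos θ₂ + e sin θ₂)]) = 50.0002 → r = 50
L² = (x₁ − r cos θ₁)² + (r sin θ₁ − e)² = 31684.0113 → L = 178.0000 → L = 178
check at θ₃=246°: x = 146.2632 (printed 146.2632) ✓

r = 50, L = 178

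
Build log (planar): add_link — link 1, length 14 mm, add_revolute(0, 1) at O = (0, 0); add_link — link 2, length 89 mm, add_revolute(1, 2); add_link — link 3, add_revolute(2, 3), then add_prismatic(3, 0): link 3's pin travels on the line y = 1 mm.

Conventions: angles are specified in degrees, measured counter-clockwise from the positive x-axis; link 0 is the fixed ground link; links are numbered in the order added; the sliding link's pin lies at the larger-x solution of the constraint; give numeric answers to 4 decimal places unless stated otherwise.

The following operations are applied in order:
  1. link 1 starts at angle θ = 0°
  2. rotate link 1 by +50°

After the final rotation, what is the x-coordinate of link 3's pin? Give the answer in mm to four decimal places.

geometry: r = 14 mm, L = 89 mm, e = 1 mm; θ starts at 0°
rotate link 1 by +50°: θ ← 0° +50° = 50°
crank pin P = (r cos θ, r sin θ) = (8.999027, 10.724622)
h = r sin θ − e = 10.724622 − 1 = 9.724622
x = r cos θ + √(L² − h²) = 8.999027 + 88.467122 = 97.466149

97.4661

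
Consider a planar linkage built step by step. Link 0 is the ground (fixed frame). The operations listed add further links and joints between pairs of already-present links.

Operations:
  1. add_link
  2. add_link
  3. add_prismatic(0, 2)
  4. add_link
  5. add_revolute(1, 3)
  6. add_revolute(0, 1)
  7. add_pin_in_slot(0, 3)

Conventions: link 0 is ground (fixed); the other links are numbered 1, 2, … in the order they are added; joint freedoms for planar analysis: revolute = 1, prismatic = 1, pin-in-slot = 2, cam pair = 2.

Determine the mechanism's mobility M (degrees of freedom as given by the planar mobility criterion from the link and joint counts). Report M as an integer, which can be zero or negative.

ground; <1,0,0>
#1 <2,0,0>
#2 <3,0,0>
P:0↔2 J1 <3,1,0>
#3 <4,1,0>
R:1↔3 J1 <4,2,0>
R:0↔1 J1 <4,3,0>
PS:0↔3 J2 <4,3,1>
3×3 − 2×3 − 1×1 = 2

M = 2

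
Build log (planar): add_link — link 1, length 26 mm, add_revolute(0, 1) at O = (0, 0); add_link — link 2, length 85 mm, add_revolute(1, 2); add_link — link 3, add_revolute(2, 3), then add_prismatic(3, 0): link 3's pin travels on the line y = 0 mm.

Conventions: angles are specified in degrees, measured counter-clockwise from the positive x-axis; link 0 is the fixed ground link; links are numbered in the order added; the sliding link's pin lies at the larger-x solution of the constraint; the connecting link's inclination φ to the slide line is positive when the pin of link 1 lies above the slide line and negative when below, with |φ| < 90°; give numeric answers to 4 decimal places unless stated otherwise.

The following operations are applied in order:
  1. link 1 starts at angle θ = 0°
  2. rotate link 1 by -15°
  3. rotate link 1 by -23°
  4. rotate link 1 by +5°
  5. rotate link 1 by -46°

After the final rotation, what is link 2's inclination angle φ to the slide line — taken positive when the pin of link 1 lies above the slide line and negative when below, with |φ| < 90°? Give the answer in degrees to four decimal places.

geometry: r = 26 mm, L = 85 mm, e = 0 mm; θ starts at 0°
rotate link 1 by -15°: θ ← 0° -15° = -15°
rotate link 1 by -23°: θ ← -15° -23° = -38°
rotate link 1 by +5°: θ ← -38° +5° = -33°
rotate link 1 by -46°: θ ← -33° -46° = -79°
h = r sin θ − e = -25.522307 − 0 = -25.522307
sin φ = h / L = -25.522307 / 85 = -0.30026243
φ = arcsin(-0.30026243) = -17.473366°

-17.4734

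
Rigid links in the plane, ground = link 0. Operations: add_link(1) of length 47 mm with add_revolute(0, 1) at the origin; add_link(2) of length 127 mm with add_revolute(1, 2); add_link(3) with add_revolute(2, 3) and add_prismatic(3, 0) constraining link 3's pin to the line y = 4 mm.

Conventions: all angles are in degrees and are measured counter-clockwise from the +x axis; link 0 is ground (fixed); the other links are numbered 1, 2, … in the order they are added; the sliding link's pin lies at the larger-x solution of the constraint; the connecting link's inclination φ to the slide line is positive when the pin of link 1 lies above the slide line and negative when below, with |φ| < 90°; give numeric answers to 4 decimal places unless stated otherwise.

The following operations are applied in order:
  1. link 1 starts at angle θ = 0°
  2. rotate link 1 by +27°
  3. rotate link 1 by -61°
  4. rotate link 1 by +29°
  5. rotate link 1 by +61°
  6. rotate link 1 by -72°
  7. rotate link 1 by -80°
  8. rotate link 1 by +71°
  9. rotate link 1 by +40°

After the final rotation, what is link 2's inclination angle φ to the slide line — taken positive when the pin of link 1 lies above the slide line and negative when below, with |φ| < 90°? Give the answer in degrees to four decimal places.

geometry: r = 47 mm, L = 127 mm, e = 4 mm; θ starts at 0°
rotate link 1 by +27°: θ ← 0° +27° = 27°
rotate link 1 by -61°: θ ← 27° -61° = -34°
rotate link 1 by +29°: θ ← -34° +29° = -5°
rotate link 1 by +61°: θ ← -5° +61° = 56°
rotate link 1 by -72°: θ ← 56° -72° = -16°
rotate link 1 by -80°: θ ← -16° -80° = -96°
rotate link 1 by +71°: θ ← -96° +71° = -25°
rotate link 1 by +40°: θ ← -25° +40° = 15°
h = r sin θ − e = 12.164495 − 4 = 8.164495
sin φ = h / L = 8.164495 / 127 = 0.06428736
φ = arcsin(0.06428736) = 3.685936°

3.6859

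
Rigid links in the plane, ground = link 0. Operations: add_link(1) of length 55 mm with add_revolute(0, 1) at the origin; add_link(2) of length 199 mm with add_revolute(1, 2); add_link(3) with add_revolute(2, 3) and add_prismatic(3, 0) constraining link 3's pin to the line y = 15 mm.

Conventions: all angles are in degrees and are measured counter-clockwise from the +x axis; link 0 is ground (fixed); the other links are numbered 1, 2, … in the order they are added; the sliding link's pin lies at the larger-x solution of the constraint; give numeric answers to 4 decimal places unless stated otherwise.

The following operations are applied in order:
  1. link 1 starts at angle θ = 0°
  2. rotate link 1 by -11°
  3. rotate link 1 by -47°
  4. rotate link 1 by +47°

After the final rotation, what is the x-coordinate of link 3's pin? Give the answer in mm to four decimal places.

geometry: r = 55 mm, L = 199 mm, e = 15 mm; θ starts at 0°
rotate link 1 by -11°: θ ← 0° -11° = -11°
rotate link 1 by -47°: θ ← -11° -47° = -58°
rotate link 1 by +47°: θ ← -58° +47° = -11°
crank pin P = (r cos θ, r sin θ) = (53.989495, -10.494495)
h = r sin θ − e = -10.494495 − 15 = -25.494495
x = r cos θ + √(L² − h²) = 53.989495 + 197.360155 = 251.349650

251.3496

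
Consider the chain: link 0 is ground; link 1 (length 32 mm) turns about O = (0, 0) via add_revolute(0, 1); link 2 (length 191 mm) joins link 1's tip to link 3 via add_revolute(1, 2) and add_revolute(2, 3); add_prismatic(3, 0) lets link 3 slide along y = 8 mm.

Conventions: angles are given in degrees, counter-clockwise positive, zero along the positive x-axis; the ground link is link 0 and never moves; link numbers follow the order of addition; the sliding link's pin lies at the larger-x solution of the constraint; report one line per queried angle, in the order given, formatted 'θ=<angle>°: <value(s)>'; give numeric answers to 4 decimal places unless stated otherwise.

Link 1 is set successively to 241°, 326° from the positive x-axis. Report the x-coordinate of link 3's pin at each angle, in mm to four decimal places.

geometry: r = 32 mm, L = 191 mm, e = 8 mm
θ=241°: crank pin P = (r cos θ, r sin θ) = (-15.513908, -27.987831)
θ=241°: h = r sin θ − e = -27.987831 − 8 = -35.987831
θ=241°: x = r cos θ + √(L² − h²) = -15.513908 + 187.578986 = 172.065078
θ=326°: crank pin P = (r cos θ, r sin θ) = (26.529202, -17.894173)
θ=326°: h = r sin θ − e = -17.894173 − 8 = -25.894173
θ=326°: x = r cos θ + √(L² − h²) = 26.529202 + 189.236603 = 215.765805

θ=241°: 172.0651
θ=326°: 215.7658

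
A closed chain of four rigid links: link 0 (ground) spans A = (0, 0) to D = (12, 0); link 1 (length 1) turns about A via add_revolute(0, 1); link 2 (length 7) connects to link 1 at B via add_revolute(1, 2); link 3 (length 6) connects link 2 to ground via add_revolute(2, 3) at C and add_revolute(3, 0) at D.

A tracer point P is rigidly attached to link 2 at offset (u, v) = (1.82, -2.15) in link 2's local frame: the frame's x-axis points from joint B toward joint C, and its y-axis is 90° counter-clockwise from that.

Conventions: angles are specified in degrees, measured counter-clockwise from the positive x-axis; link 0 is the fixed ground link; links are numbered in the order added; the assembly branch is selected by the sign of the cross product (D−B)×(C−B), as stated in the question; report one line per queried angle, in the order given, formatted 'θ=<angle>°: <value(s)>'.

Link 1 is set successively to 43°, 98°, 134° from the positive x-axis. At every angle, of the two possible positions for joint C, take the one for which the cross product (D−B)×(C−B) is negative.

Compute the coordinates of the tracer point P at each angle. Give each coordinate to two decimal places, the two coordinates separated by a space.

A=(0,0), D=(12.00,0)
θ=43°: B = A + 1.00·(cos43°, sin43°) = (0.7314, 0.6820)
θ=43°: |BD| = 11.2893
θ=43°: circle(B,7.00) ∩ circle(D,6.00): a=6.2204, h=3.2104
θ=43°:   candidates: C₊=(7.1343,3.5107) cross=36.243; C₋=(6.7464,-2.8983) cross=-36.243
θ=43°:   branch - wants cross < 0 → take C=(6.7464,-2.8983) (cross=-36.243)
θ=43°: ex = (C−B)/|BC| = (0.8593,-0.5115); ey = (0.5115,0.8593)
θ=43°: P = B + 1.82·ex + -2.15·ey = (1.1956,-2.0964)
θ=98°: B = A + 1.00·(cos98°, sin98°) = (-0.1392, 0.9903)
θ=98°: |BD| = 12.1795
θ=98°: circle(B,7.00) ∩ circle(D,6.00): a=6.6234, h=2.2650
θ=98°:   candidates: C₊=(6.6465,2.7092) cross=27.586; C₋=(6.2782,-1.8057) cross=-27.586
θ=98°:   branch - wants cross < 0 → take C=(6.2782,-1.8057) (cross=-27.586)
θ=98°: ex = (C−B)/|BC| = (0.9168,-0.3994); ey = (0.3994,0.9168)
θ=98°: P = B + 1.82·ex + -2.15·ey = (0.6706,-1.7077)
θ=134°: B = A + 1.00·(cos134°, sin134°) = (-0.6947, 0.7193)
θ=134°: |BD| = 12.7150
θ=134°: circle(B,7.00) ∩ circle(D,6.00): a=6.8687, h=1.3493
θ=134°:   candidates: C₊=(6.2394,1.6779) cross=17.157; C₋=(6.0867,-1.0164) cross=-17.157
θ=134°:   branch - wants cross < 0 → take C=(6.0867,-1.0164) (cross=-17.157)
θ=134°: ex = (C−B)/|BC| = (0.9688,-0.2480); ey = (0.2480,0.9688)
θ=134°: P = B + 1.82·ex + -2.15·ey = (0.5354,-1.8148)

θ=43°: 1.20 -2.10
θ=98°: 0.67 -1.71
θ=134°: 0.54 -1.81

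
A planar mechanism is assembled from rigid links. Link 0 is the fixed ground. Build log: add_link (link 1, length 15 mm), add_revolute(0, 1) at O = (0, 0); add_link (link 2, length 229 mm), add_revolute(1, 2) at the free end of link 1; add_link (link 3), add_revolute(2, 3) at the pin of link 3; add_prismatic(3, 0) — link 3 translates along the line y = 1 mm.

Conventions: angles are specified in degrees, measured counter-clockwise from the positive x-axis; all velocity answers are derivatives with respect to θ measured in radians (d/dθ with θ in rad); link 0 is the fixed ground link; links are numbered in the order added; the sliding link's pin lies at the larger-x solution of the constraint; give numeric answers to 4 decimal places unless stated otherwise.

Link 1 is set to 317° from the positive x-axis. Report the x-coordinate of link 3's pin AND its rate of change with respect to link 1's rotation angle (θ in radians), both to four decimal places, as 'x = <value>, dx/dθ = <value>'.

geometry: r = 15 mm, L = 229 mm, e = 1 mm
crank pin P = (r cos θ, r sin θ) = (10.970306, -10.229975)
h = r sin θ − e = -10.229975 − 1 = -11.229975
x = r cos θ + √(L² − h²) = 10.970306 + 228.724480 = 239.694785
dx/dθ = −r sin θ − h·r cos θ/√(L² − h²) (θ in radians; h = -11.229975) = 10.768598

x = 239.6948, dx/dθ = 10.7686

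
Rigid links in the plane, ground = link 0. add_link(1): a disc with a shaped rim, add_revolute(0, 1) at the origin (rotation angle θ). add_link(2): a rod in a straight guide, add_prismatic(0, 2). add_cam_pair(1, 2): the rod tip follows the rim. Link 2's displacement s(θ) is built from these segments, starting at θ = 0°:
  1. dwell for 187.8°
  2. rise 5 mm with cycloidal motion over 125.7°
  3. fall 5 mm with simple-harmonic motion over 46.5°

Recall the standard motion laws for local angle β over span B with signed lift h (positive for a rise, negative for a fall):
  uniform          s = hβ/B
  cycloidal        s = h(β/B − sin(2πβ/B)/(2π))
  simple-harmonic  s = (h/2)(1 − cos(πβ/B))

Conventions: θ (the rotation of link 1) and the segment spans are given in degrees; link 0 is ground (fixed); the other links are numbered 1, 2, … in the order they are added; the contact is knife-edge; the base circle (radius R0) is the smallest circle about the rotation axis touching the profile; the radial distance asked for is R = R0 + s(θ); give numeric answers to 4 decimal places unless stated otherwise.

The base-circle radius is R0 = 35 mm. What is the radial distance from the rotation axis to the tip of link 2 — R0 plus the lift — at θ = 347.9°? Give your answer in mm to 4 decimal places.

segment 1 (0° to 187.8°, dwell): s unchanged at 0.0000
segment 2 (187.8° to 313.5°, cycloidal, h = 5) is passed completely: s = 0.0000 + (5) = 5.0000
θ = 347.9° falls in segment 3 (313.5° to 360°, simple-harmonic, h = -5): β = 347.9 − 313.5 = 34.4°, B = 46.5°; Δs = -5/2·(1 − cos(π·0.7398)) = -4.2101; s = 5.0000 − 4.2101 = 0.7899
R = R0 + s = 35 + 0.7899 = 35.7899

35.7899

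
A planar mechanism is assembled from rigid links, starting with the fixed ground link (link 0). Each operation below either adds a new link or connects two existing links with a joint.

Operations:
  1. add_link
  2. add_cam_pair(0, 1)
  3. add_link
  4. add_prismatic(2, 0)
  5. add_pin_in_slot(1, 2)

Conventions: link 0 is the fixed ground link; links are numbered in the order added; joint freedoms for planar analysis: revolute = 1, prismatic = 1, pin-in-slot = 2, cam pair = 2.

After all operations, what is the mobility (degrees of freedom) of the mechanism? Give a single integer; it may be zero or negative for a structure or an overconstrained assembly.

(L,J1,J2)=(1,0,0); link0 fixed
link1: (2,0,0)
C 0-1 [J2]: (2,0,1)
link2: (3,0,1)
P 2-0 [J1]: (3,1,1)
PS 1-2 [J2]: (3,1,2)
Grübler: 3·2 − 2·1 − 2 = 2

M = 2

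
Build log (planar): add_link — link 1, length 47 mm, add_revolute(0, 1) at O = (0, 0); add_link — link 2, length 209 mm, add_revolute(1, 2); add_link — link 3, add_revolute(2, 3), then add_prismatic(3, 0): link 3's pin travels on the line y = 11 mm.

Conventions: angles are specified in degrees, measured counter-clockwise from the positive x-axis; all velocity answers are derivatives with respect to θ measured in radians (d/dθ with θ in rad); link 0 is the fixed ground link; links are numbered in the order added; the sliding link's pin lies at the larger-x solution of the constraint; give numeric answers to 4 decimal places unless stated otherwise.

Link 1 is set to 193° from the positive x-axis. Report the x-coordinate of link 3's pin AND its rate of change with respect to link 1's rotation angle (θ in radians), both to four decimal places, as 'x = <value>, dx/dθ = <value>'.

geometry: r = 47 mm, L = 209 mm, e = 11 mm
crank pin P = (r cos θ, r sin θ) = (-45.795393, -10.572700)
h = r sin θ − e = -10.572700 − 11 = -21.572700
x = r cos θ + √(L² − h²) = -45.795393 + 207.883666 = 162.088273
dx/dθ = −r sin θ − h·r cos θ/√(L² − h²) (θ in radians; h = -21.572700) = 5.820377

x = 162.0883, dx/dθ = 5.8204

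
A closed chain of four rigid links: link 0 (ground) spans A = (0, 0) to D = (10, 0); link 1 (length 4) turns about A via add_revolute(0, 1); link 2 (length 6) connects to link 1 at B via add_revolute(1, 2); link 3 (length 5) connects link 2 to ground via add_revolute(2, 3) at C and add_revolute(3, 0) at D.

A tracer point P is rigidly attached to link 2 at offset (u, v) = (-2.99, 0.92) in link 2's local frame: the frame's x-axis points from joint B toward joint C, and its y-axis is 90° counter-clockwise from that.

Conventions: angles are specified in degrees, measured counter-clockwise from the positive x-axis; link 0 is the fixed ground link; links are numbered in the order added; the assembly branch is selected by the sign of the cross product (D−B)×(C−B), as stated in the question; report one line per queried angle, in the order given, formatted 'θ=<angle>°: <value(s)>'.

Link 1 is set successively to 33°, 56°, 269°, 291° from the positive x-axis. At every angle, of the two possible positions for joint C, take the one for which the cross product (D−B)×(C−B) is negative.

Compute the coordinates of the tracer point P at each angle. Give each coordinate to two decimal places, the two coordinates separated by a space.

A=(0,0), D=(10.00,0)
θ=33°: B = A + 4.00·(cos33°, sin33°) = (3.3547, 2.1786)
θ=33°: |BD| = 6.9933
θ=33°: circle(B,6.00) ∩ circle(D,5.00): a=4.2831, h=4.2018
θ=33°:   candidates: C₊=(8.7336,4.8370) cross=29.384; C₋=(6.1157,-3.1484) cross=-29.384
θ=33°:   branch - wants cross < 0 → take C=(6.1157,-3.1484) (cross=-29.384)
θ=33°: ex = (C−B)/|BC| = (0.4602,-0.8878); ey = (0.8878,0.4602)
θ=33°: P = B + -2.99·ex + 0.92·ey = (2.7956,5.2565)
θ=56°: B = A + 4.00·(cos56°, sin56°) = (2.2368, 3.3162)
θ=56°: |BD| = 8.4418
θ=56°: circle(B,6.00) ∩ circle(D,5.00): a=4.8724, h=3.5013
θ=56°:   candidates: C₊=(8.0929,4.6220) cross=29.558; C₋=(5.3421,-1.8177) cross=-29.558
θ=56°:   branch - wants cross < 0 → take C=(5.3421,-1.8177) (cross=-29.558)
θ=56°: ex = (C−B)/|BC| = (0.5176,-0.8556); ey = (0.8556,0.5176)
θ=56°: P = B + -2.99·ex + 0.92·ey = (1.4765,6.3507)
θ=269°: B = A + 4.00·(cos269°, sin269°) = (-0.0698, -3.9994)
θ=269°: |BD| = 10.8350
θ=269°: circle(B,6.00) ∩ circle(D,5.00): a=5.9251, h=0.9451
θ=269°:   candidates: C₊=(5.0880,-0.9339) cross=10.240; C₋=(5.7857,-2.6907) cross=-10.240
θ=269°:   branch - wants cross < 0 → take C=(5.7857,-2.6907) (cross=-10.240)
θ=269°: ex = (C−B)/|BC| = (0.9759,0.2181); ey = (-0.2181,0.9759)
θ=269°: P = B + -2.99·ex + 0.92·ey = (-3.1885,-3.7537)
θ=291°: B = A + 4.00·(cos291°, sin291°) = (1.4335, -3.7343)
θ=291°: |BD| = 9.3451
θ=291°: circle(B,6.00) ∩ circle(D,5.00): a=5.2611, h=2.8846
θ=291°:   candidates: C₊=(5.1035,1.0123) cross=26.957; C₋=(7.4089,-4.2763) cross=-26.957
θ=291°:   branch - wants cross < 0 → take C=(7.4089,-4.2763) (cross=-26.957)
θ=291°: ex = (C−B)/|BC| = (0.9959,-0.0903); ey = (0.0903,0.9959)
θ=291°: P = B + -2.99·ex + 0.92·ey = (-1.4612,-2.5480)

θ=33°: 2.80 5.26
θ=56°: 1.48 6.35
θ=269°: -3.19 -3.75
θ=291°: -1.46 -2.55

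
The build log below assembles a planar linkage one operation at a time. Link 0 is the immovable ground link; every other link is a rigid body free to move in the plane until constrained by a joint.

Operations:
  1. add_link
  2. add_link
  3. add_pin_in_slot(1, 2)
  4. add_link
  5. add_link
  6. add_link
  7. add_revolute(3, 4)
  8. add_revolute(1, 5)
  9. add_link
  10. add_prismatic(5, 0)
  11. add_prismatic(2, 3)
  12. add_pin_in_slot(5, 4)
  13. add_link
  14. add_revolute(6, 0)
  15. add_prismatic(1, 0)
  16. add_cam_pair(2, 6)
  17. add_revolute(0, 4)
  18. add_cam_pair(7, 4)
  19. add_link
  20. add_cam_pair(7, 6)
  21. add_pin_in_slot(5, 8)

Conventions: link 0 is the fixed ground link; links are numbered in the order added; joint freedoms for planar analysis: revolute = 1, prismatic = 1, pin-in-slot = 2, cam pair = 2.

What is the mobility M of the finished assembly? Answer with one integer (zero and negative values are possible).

link 0 = ground. State L|J1|J2 = 1|0|0
+link1  2|0|0
+link2  3|0|0
PS(1,2) f=2→J2  3|0|1
+link3  4|0|1
+link4  5|0|1
+link5  6|0|1
R(3,4) f=1→J1  6|1|1
R(1,5) f=1→J1  6|2|1
+link6  7|2|1
P(5,0) f=1→J1  7|3|1
P(2,3) f=1→J1  7|4|1
PS(5,4) f=2→J2  7|4|2
+link7  8|4|2
R(6,0) f=1→J1  8|5|2
P(1,0) f=1→J1  8|6|2
C(2,6) f=2→J2  8|6|3
R(0,4) f=1→J1  8|7|3
C(7,4) f=2→J2  8|7|4
+link8  9|7|4
C(7,6) f=2→J2  9|7|5
PS(5,8) f=2→J2  9|7|6
M = 3(9−1)−2·7−6 = 24−14−6 = 4

M = 4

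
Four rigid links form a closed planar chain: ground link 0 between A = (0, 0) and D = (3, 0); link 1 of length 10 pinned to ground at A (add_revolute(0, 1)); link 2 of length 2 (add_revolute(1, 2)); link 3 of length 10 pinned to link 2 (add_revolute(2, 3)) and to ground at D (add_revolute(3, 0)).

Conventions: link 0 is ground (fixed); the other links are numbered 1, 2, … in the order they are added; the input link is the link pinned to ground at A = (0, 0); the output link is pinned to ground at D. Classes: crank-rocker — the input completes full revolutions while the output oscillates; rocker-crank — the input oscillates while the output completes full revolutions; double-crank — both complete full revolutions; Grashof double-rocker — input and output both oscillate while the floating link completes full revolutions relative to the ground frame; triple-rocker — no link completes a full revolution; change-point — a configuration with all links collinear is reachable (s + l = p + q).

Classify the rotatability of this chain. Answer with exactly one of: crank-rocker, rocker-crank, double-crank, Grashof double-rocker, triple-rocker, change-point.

lengths: ground=3, input=10, coupler=2, output=10
sorted: s=2 (shortest), l=10 (longest), p+q=13
s + l = 12 vs p + q = 13
s + l < p + q (Grashof) with shortest = coupler link → Grashof double-rocker

Grashof double-rocker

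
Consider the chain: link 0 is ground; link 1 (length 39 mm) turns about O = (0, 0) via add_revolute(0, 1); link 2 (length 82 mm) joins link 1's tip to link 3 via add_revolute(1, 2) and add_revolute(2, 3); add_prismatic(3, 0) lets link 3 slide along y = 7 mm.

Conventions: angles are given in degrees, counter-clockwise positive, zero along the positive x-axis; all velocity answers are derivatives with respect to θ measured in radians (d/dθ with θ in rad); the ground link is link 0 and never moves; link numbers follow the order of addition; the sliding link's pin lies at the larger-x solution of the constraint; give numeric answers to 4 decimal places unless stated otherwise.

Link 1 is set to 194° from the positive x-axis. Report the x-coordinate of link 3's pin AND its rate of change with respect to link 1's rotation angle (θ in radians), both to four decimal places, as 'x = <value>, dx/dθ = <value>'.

geometry: r = 39 mm, L = 82 mm, e = 7 mm
crank pin P = (r cos θ, r sin θ) = (-37.841533, -9.434954)
h = r sin θ − e = -9.434954 − 7 = -16.434954
x = r cos θ + √(L² − h²) = -37.841533 + 80.336121 = 42.494587
dx/dθ = −r sin θ − h·r cos θ/√(L² − h²) (θ in radians; h = -16.434954) = 1.693432

x = 42.4946, dx/dθ = 1.6934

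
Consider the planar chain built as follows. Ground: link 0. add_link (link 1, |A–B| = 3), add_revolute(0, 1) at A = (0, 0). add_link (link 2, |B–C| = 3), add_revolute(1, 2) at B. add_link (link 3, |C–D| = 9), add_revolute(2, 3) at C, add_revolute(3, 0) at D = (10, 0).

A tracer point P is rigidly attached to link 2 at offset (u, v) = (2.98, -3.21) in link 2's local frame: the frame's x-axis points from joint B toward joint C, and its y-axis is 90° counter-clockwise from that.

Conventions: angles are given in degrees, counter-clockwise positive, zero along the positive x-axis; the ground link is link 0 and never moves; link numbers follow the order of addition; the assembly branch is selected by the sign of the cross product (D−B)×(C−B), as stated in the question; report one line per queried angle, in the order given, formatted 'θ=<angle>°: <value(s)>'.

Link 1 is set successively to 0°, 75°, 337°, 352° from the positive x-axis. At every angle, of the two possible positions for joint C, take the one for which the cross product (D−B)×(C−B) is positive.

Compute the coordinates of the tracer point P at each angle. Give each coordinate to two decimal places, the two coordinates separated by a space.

A=(0,0), D=(10.00,0)
θ=0°: B = A + 3.00·(cos0°, sin0°) = (3.0000, 0.0000)
θ=0°: |BD| = 7.0000
θ=0°: circle(B,3.00) ∩ circle(D,9.00): a=-1.6429, h=2.5102
θ=0°:   candidates: C₊=(1.3571,2.5102) cross=17.571; C₋=(1.3571,-2.5102) cross=-17.571
θ=0°:   branch + wants cross > 0 → take C=(1.3571,2.5102) (cross=17.571)
θ=0°: ex = (C−B)/|BC| = (-0.5476,0.8367); ey = (-0.8367,-0.5476)
θ=0°: P = B + 2.98·ex + -3.21·ey = (4.0540,4.2513)
θ=75°: B = A + 3.00·(cos75°, sin75°) = (0.7765, 2.8978)
θ=75°: |BD| = 9.6680
θ=75°: circle(B,3.00) ∩ circle(D,9.00): a=1.1104, h=2.7869
θ=75°:   candidates: C₊=(2.6711,5.2238) cross=26.944; C₋=(1.0005,-0.0938) cross=-26.944
θ=75°:   branch + wants cross > 0 → take C=(2.6711,5.2238) (cross=26.944)
θ=75°: ex = (C−B)/|BC| = (0.6316,0.7753); ey = (-0.7753,0.6316)
θ=75°: P = B + 2.98·ex + -3.21·ey = (5.1473,3.1810)
θ=337°: B = A + 3.00·(cos337°, sin337°) = (2.7615, -1.1722)
θ=337°: |BD| = 7.3328
θ=337°: circle(B,3.00) ∩ circle(D,9.00): a=-1.2431, h=2.7303
θ=337°:   candidates: C₊=(1.0980,1.3243) cross=20.021; C₋=(1.9709,-4.0661) cross=-20.021
θ=337°:   branch + wants cross > 0 → take C=(1.0980,1.3243) (cross=20.021)
θ=337°: ex = (C−B)/|BC| = (-0.5545,0.8322); ey = (-0.8322,-0.5545)
θ=337°: P = B + 2.98·ex + -3.21·ey = (3.7803,3.0877)
θ=352°: B = A + 3.00·(cos352°, sin352°) = (2.9708, -0.4175)
θ=352°: |BD| = 7.0416
θ=352°: circle(B,3.00) ∩ circle(D,9.00): a=-1.5917, h=2.5429
θ=352°:   candidates: C₊=(1.2311,2.0266) cross=17.906; C₋=(1.5327,-3.0504) cross=-17.906
θ=352°:   branch + wants cross > 0 → take C=(1.2311,2.0266) (cross=17.906)
θ=352°: ex = (C−B)/|BC| = (-0.5799,0.8147); ey = (-0.8147,-0.5799)
θ=352°: P = B + 2.98·ex + -3.21·ey = (3.8579,3.8717)

θ=0°: 4.05 4.25
θ=75°: 5.15 3.18
θ=337°: 3.78 3.09
θ=352°: 3.86 3.87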